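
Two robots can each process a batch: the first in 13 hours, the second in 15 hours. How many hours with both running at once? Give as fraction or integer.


Rate of A = 1/13 job per hour
Rate of B = 1/15 job per hour
Combined rate = 1/13 + 1/15
Find common denominator: (15 + 13)/(13*15) = 28/195
Combined rate = 28/195 job per hour
Time together = 1 / (28/195) = 195/28 hours

195/28


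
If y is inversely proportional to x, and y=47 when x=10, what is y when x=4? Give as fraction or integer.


Inverse proportion: y = k/x
Find k: k = 10 * 47 = 470
Compute y at x=4: y = 470/4
y = 235/2

235/2


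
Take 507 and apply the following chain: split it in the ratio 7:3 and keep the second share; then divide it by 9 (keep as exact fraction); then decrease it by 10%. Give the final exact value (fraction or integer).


Start with 507.
Step 1: Split 7:3, second share = 507 * 3/10 = 1521/10
Step 2: Divide by 9: 1521/10 / 9 = 169/10
Step 3: Decrease by 10%: 169/10 * 90/100 = 1521/100
Final result = 1521/100

1521/100


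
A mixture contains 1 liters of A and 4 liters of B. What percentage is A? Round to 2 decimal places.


Volume of A = 1 L
Volume of B = 4 L
Total volume = 1 + 4 = 5 L
Percentage of A = (1/5) * 100
= 20.00%

20.00


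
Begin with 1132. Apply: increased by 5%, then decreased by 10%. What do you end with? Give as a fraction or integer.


Start: 1132
Step 1: increase by 5% => multiply by 105/100
  1132 * 105/100 = 5943/5
Step 2: decrease by 10% => multiply by 90/100
  5943/5 * 90/100 = 53487/50
Final value = 53487/50

53487/50


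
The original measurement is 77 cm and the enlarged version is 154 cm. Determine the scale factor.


Original length = 77 cm
Scaled length = 154 cm
Scale factor = 154 / 77
= 2

2


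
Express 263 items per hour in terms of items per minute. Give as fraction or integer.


Converting from per hour to per minute
Rate = 263 items per hour
Divide by 60: 263/60
= 263/60 items per minute

263/60


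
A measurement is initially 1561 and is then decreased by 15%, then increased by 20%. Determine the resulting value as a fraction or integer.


Start: 1561
Step 1: decrease by 15% => multiply by 85/100
  1561 * 85/100 = 26537/20
Step 2: increase by 20% => multiply by 120/100
  26537/20 * 120/100 = 79611/50
Final value = 79611/50

79611/50


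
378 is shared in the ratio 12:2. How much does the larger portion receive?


Total parts = 12 + 2 = 14
Value per part = 378 / 14 = 27
First share = 12 * 27 = 324
Second share = 2 * 27 = 54
Larger share = 324

324


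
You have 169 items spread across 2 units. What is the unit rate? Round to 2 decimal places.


Total items = 169
Number of units = 2
Unit rate = 169 / 2
= 84.50 items per unit

84.50


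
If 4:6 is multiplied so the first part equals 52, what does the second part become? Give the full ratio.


Original ratio: 4:6
First term target: 52
Scale factor = 52 / 4 = 13
Multiply second term: 6 * 13 = 78
Equivalent ratio = 52:78

52:78


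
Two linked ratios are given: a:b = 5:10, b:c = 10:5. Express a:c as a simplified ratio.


Given a:b = 5:10 and b:c = 10:5
Make b consistent. Multiply first ratio by 10: a:b = 50:100
Multiply second ratio by 10: b:c = 100:50
Now b = 100 in both, so a:b:c = 50:100:50
Therefore a:c = 50:50
Simplify by GCD: a:c = 1:1

1:1


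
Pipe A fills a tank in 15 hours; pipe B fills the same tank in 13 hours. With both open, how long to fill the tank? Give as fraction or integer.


Rate of A = 1/15 job per hour
Rate of B = 1/13 job per hour
Combined rate = 1/15 + 1/13
Find common denominator: (13 + 15)/(15*13) = 28/195
Combined rate = 28/195 job per hour
Time together = 1 / (28/195) = 195/28 hours

195/28


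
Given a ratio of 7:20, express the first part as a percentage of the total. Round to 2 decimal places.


Total parts = 7 + 20 = 27
First part fraction = 7/27
Percentage = (7/27) * 100
= 0.259259 * 100
= 25.93%

25.93


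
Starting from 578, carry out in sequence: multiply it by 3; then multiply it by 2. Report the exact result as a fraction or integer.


Start with 578.
Step 1: Multiply by 3: 578 * 3 = 1734
Step 2: Multiply by 2: 1734 * 2 = 3468
Final result = 3468

3468


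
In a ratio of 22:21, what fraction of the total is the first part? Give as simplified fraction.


Total parts = 22 + 21 = 43
First part fraction = 22/43
Simplify: 22/43 = 22/43

22/43


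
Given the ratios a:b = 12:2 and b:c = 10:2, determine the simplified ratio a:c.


Given a:b = 12:2 and b:c = 10:2
Make b consistent. Multiply first ratio by 10: a:b = 120:20
Multiply second ratio by 2: b:c = 20:4
Now b = 20 in both, so a:b:c = 120:20:4
Therefore a:c = 120:4
Simplify by GCD: a:c = 30:1

30:1


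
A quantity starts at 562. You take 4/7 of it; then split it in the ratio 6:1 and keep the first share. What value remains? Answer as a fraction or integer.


Start with 562.
Step 1: Take 4/7: 562 * 4/7 = 2248/7
Step 2: Split 6:1, first share = 2248/7 * 6/7 = 13488/49
Final result = 13488/49

13488/49


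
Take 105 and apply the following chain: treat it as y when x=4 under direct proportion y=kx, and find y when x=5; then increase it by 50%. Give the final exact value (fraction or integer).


Start with 105.
Step 1: Direct prop: k = (105)/4; new y = k*5 = 105*5/4 = 525/4
Step 2: Increase by 50%: 525/4 * 150/100 = 1575/8
Final result = 1575/8

1575/8


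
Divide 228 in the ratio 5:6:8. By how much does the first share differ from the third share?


Total parts = 5 + 6 + 8 = 19
Value per part = 228 / 19 = 12
Shares: 5*12=60, 6*12=72, 8*12=96
First share = 60, third share = 96
Difference = |60 - 96| = 36

36


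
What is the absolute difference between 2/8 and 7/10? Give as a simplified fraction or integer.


Simplify: 2/8 = 1/4 and 7/10 = 7/10
Find common denominator: LCD = 20
Convert: 5/20 and 14/20
Difference = |5 - 14|/20 = 9/20
Simplified = 9/20

9/20


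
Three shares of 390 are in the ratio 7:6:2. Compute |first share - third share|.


Total parts = 7 + 6 + 2 = 15
Value per part = 390 / 15 = 26
Shares: 7*26=182, 6*26=156, 2*26=52
First share = 182, third share = 52
Difference = |182 - 52| = 130

130


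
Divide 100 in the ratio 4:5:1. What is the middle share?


Ratio = 4:5:1
Total parts = 4 + 5 + 1 = 10
Value per part = 100 / 10 = 10
First share = 4 * 10 = 40
Middle share = 5 * 10 = 50
Third share = 1 * 10 = 10

50


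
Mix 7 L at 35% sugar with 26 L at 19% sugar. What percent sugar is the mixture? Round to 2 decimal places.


Solute in mixture 1 = 35% of 7 L = 7*35/100 = 49/20 L
Solute in mixture 2 = 19% of 26 L = 26*19/100 = 247/50 L
Total solute = 49/20 + 247/50 = 739/100 L
Total volume = 7 + 26 = 33 L
Final concentration = 739/100/33 * 100 = 22.39%

22.39


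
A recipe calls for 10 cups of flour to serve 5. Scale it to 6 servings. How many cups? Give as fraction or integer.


Original: 10 cups for 5 servings
Target servings = 6
Scaling factor = 6/5
New amount = 10 * 6/5
= 60/5
= 12 cups

12


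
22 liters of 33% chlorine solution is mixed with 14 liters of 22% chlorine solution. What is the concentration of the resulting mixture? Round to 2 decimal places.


Solute in mixture 1 = 33% of 22 L = 22*33/100 = 363/50 L
Solute in mixture 2 = 22% of 14 L = 14*22/100 = 77/25 L
Total solute = 363/50 + 77/25 = 517/50 L
Total volume = 22 + 14 = 36 L
Final concentration = 517/50/36 * 100 = 28.72%

28.72


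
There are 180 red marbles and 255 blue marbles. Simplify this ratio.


Find GCD(180, 255)
GCD = 15
Divide both by 15: 180/15 = 12, 255/15 = 17
Simplified ratio = 12:17

12:17


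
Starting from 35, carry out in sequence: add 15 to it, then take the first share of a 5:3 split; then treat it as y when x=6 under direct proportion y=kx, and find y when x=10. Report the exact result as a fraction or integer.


Start with 35.
Step 1: Add 15: 35+15=50; split 5:3 first = 50*5/8 = 125/4
Step 2: Direct prop: k = (125/4)/6; new y = k*10 = 125/4*10/6 = 625/12
Final result = 625/12

625/12


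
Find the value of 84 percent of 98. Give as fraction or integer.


Compute 84% of 98
Convert percentage: 84% = 84/100
Multiply: 98 * 84/100
= 8232/100
= 2058/25

2058/25


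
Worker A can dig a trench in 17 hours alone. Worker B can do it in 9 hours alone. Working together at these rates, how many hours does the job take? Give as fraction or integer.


Rate of A = 1/17 job per hour
Rate of B = 1/9 job per hour
Combined rate = 1/17 + 1/9
Find common denominator: (9 + 17)/(17*9) = 26/153
Combined rate = 26/153 job per hour
Time together = 1 / (26/153) = 153/26 hours

153/26


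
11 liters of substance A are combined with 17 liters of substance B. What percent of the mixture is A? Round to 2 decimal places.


Volume of A = 11 L
Volume of B = 17 L
Total volume = 11 + 17 = 28 L
Percentage of A = (11/28) * 100
= 39.29%

39.29


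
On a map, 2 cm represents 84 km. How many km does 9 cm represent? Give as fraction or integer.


Map scale: 2 cm = 84 km
Measured distance on map = 9 cm
Set up proportion: 9 * 84 / 2
= 756 / 2
= 378 km

378


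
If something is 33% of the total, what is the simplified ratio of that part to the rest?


Part = 33%, Remainder = 67%
Ratio = 33:67
GCD(33, 67) = 1
Simplify: 33:67 = 33:67

33:67


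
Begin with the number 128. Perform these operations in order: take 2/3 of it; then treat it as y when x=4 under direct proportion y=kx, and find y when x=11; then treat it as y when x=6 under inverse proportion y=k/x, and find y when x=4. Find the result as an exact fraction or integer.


Start with 128.
Step 1: Take 2/3: 128 * 2/3 = 256/3
Step 2: Direct prop: k = (256/3)/4; new y = k*11 = 256/3*11/4 = 704/3
Step 3: Inverse prop: k = (704/3)*6; new y = k/4 = 704/3*6/4 = 352
Final result = 352

352


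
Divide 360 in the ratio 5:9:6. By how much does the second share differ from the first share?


Total parts = 5 + 9 + 6 = 20
Value per part = 360 / 20 = 18
Shares: 5*18=90, 9*18=162, 6*18=108
Second share = 162, first share = 90
Difference = |162 - 90| = 72

72


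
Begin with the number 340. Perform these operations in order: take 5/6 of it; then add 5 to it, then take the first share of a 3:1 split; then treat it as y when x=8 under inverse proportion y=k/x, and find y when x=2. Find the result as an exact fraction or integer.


Start with 340.
Step 1: Take 5/6: 340 * 5/6 = 850/3
Step 2: Add 5: 850/3+5=865/3; split 3:1 first = 865/3*3/4 = 865/4
Step 3: Inverse prop: k = (865/4)*8; new y = k/2 = 865/4*8/2 = 865
Final result = 865

865


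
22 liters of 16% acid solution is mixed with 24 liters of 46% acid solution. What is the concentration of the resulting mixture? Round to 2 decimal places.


Solute in mixture 1 = 16% of 22 L = 22*16/100 = 88/25 L
Solute in mixture 2 = 46% of 24 L = 24*46/100 = 276/25 L
Total solute = 88/25 + 276/25 = 364/25 L
Total volume = 22 + 24 = 46 L
Final concentration = 364/25/46 * 100 = 31.65%

31.65


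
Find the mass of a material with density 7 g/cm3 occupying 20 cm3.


Using mass = density * volume
Density = 7 g/cm3
Volume = 20 cm3
Mass = 7 * 20
= 140 g

140


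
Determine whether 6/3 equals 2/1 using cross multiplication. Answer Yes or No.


Cross multiply to check 6/3 = 2/1
Left cross product: 6 * 1 = 6
Right cross product: 3 * 2 = 6
6 = 6
Equal, so proportions match => Yes

Yes


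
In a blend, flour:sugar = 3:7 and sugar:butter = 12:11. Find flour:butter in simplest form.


Given a:b = 3:7 and b:c = 12:11
Make b consistent. Multiply first ratio by 12: a:b = 36:84
Multiply second ratio by 7: b:c = 84:77
Now b = 84 in both, so a:b:c = 36:84:77
Therefore a:c = 36:77
Simplify by GCD: a:c = 36:77

36:77


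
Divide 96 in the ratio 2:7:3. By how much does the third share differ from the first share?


Total parts = 2 + 7 + 3 = 12
Value per part = 96 / 12 = 8
Shares: 2*8=16, 7*8=56, 3*8=24
Third share = 24, first share = 16
Difference = |24 - 16| = 8

8


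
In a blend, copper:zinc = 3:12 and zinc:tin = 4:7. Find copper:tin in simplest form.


Given a:b = 3:12 and b:c = 4:7
Make b consistent. Multiply first ratio by 4: a:b = 12:48
Multiply second ratio by 12: b:c = 48:84
Now b = 48 in both, so a:b:c = 12:48:84
Therefore a:c = 12:84
Simplify by GCD: a:c = 1:7

1:7


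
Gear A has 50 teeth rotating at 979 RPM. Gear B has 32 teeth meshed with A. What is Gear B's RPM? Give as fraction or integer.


Gear ratio: teeth_A * RPM_A = teeth_B * RPM_B
50 * 979 = 32 * RPM_B
48950 = 32 * RPM_B
RPM_B = 48950 / 32
RPM_B = 24475/16

24475/16


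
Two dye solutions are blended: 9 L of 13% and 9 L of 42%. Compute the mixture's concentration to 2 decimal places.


Solute in mixture 1 = 13% of 9 L = 9*13/100 = 117/100 L
Solute in mixture 2 = 42% of 9 L = 9*42/100 = 189/50 L
Total solute = 117/100 + 189/50 = 99/20 L
Total volume = 9 + 9 = 18 L
Final concentration = 99/20/18 * 100 = 27.50%

27.50


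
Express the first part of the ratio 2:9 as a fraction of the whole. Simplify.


Total parts = 2 + 9 = 11
First part fraction = 2/11
Simplify: 2/11 = 2/11

2/11


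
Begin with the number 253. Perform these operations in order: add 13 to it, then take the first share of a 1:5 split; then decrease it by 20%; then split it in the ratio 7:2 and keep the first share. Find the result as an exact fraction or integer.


Start with 253.
Step 1: Add 13: 253+13=266; split 1:5 first = 266*1/6 = 133/3
Step 2: Decrease by 20%: 133/3 * 80/100 = 532/15
Step 3: Split 7:2, first share = 532/15 * 7/9 = 3724/135
Final result = 3724/135

3724/135


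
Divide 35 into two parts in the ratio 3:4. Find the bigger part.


Total parts = 3 + 4 = 7
Value per part = 35 / 7 = 5
First share = 3 * 5 = 15
Second share = 4 * 5 = 20
Larger share = 20

20


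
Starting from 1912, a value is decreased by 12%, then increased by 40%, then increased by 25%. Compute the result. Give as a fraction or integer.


Start: 1912
Step 1: decrease by 12% => multiply by 88/100
  1912 * 88/100 = 42064/25
Step 2: increase by 40% => multiply by 140/100
  42064/25 * 140/100 = 294448/125
Step 3: increase by 25% => multiply by 125/100
  294448/125 * 125/100 = 73612/25
Final value = 73612/25

73612/25


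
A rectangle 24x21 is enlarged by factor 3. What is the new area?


Original dimensions: 24 x 21
Enlargement factor = 3
New width = 24 * 3 = 72
New height = 21 * 3 = 63
New area = 72 * 63 = 4536

4536


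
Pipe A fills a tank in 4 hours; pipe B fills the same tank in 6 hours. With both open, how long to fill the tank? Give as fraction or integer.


Rate of A = 1/4 job per hour
Rate of B = 1/6 job per hour
Combined rate = 1/4 + 1/6
Find common denominator: (6 + 4)/(4*6) = 10/24
Combined rate = 5/12 job per hour
Time together = 1 / (5/12) = 12/5 hours

12/5


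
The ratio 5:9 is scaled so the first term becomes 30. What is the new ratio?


Original ratio: 5:9
First term target: 30
Scale factor = 30 / 5 = 6
Multiply second term: 9 * 6 = 54
Equivalent ratio = 30:54

30:54


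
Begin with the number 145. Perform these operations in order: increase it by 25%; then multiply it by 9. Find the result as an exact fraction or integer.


Start with 145.
Step 1: Increase by 25%: 145 * 125/100 = 725/4
Step 2: Multiply by 9: 725/4 * 9 = 6525/4
Final result = 6525/4

6525/4


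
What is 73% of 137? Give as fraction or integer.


Compute 73% of 137
Convert percentage: 73% = 73/100
Multiply: 137 * 73/100
= 10001/100
= 10001/100

10001/100


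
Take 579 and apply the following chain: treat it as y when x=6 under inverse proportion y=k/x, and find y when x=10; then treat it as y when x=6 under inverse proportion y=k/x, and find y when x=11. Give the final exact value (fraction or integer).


Start with 579.
Step 1: Inverse prop: k = (579)*6; new y = k/10 = 579*6/10 = 1737/5
Step 2: Inverse prop: k = (1737/5)*6; new y = k/11 = 1737/5*6/11 = 10422/55
Final result = 10422/55

10422/55


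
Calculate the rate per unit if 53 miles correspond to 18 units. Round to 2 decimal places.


Total miles = 53
Number of units = 18
Unit rate = 53 / 18
= 2.94 miles per unit

2.94


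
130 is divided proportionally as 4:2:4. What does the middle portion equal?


Ratio = 4:2:4
Total parts = 4 + 2 + 4 = 10
Value per part = 130 / 10 = 13
First share = 4 * 13 = 52
Middle share = 2 * 13 = 26
Third share = 4 * 13 = 52

26


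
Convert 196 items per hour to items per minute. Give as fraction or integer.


Converting from per hour to per minute
Rate = 196 items per hour
Divide by 60: 196/60
= 49/15 items per minute

49/15


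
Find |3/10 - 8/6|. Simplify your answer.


Simplify: 3/10 = 3/10 and 8/6 = 4/3
Find common denominator: LCD = 30
Convert: 9/30 and 40/30
Difference = |9 - 40|/30 = 31/30
Simplified = 31/30

31/30


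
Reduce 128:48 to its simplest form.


Find GCD(128, 48)
GCD = 16
Divide both by 16: 128/16 = 8, 48/16 = 3
Simplified ratio = 8:3

8:3


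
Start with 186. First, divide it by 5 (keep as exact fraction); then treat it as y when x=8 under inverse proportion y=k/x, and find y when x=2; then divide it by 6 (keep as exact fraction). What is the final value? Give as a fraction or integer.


Start with 186.
Step 1: Divide by 5: 186 / 5 = 186/5
Step 2: Inverse prop: k = (186/5)*8; new y = k/2 = 186/5*8/2 = 744/5
Step 3: Divide by 6: 744/5 / 6 = 124/5
Final result = 124/5

124/5


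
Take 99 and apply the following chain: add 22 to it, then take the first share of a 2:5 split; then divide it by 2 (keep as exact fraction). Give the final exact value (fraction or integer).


Start with 99.
Step 1: Add 22: 99+22=121; split 2:5 first = 121*2/7 = 242/7
Step 2: Divide by 2: 242/7 / 2 = 121/7
Final result = 121/7

121/7


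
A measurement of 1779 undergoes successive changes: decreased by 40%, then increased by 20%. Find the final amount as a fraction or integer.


Start: 1779
Step 1: decrease by 40% => multiply by 60/100
  1779 * 60/100 = 5337/5
Step 2: increase by 20% => multiply by 120/100
  5337/5 * 120/100 = 32022/25
Final value = 32022/25

32022/25


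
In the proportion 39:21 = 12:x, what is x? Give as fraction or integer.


Setting up: 39/21 = 12/x
Cross multiply: 39 * x = 21 * 12
39x = 252
x = 252/39
x = 84/13

84/13


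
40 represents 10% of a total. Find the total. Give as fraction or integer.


Given: 40 is 10% of the whole
Set up: 40 = 10/100 * whole
whole = 40 * 100 / 10
whole = 4000 / 10
whole = 400

400


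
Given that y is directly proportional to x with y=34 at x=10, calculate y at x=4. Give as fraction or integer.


Direct proportion: y = kx
Find k: k = 34/10 = 17/5
Compute y at x=4: y = 17/5 * 4
y = 68/5

68/5


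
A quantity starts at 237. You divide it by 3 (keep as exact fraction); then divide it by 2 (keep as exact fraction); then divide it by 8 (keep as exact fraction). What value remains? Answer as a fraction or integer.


Start with 237.
Step 1: Divide by 3: 237 / 3 = 79
Step 2: Divide by 2: 79 / 2 = 79/2
Step 3: Divide by 8: 79/2 / 8 = 79/16
Final result = 79/16

79/16


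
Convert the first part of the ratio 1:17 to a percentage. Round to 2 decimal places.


Total parts = 1 + 17 = 18
First part fraction = 1/18
Percentage = (1/18) * 100
= 0.055556 * 100
= 5.56%

5.56


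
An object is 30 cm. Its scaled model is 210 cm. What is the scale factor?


Original length = 30 cm
Scaled length = 210 cm
Scale factor = 210 / 30
= 7

7


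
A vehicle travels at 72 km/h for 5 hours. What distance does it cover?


Using distance = speed * time
Speed = 72 km/h
Time = 5 hours
Distance = 72 * 5
= 360 km

360


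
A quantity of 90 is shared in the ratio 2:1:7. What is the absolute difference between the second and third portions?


Total parts = 2 + 1 + 7 = 10
Value per part = 90 / 10 = 9
Shares: 2*9=18, 1*9=9, 7*9=63
Second share = 9, third share = 63
Difference = |9 - 63| = 54

54


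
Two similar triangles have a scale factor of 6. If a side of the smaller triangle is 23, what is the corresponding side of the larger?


Similar triangles have proportional sides
Scale factor = 6
Smaller side = 23
Corresponding larger side = 23 * 6
= 138

138


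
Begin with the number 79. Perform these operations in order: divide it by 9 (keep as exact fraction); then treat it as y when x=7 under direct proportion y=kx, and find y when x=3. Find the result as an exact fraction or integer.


Start with 79.
Step 1: Divide by 9: 79 / 9 = 79/9
Step 2: Direct prop: k = (79/9)/7; new y = k*3 = 79/9*3/7 = 79/21
Final result = 79/21

79/21


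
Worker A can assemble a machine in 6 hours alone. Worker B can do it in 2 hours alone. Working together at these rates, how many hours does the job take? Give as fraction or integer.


Rate of A = 1/6 job per hour
Rate of B = 1/2 job per hour
Combined rate = 1/6 + 1/2
Find common denominator: (2 + 6)/(6*2) = 8/12
Combined rate = 2/3 job per hour
Time together = 1 / (2/3) = 3/2 hours

3/2


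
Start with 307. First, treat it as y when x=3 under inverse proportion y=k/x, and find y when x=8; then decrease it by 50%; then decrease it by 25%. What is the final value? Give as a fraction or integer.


Start with 307.
Step 1: Inverse prop: k = (307)*3; new y = k/8 = 307*3/8 = 921/8
Step 2: Decrease by 50%: 921/8 * 50/100 = 921/16
Step 3: Decrease by 25%: 921/16 * 75/100 = 2763/64
Final result = 2763/64

2763/64


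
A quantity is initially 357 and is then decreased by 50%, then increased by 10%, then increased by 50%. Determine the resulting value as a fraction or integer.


Start: 357
Step 1: decrease by 50% => multiply by 50/100
  357 * 50/100 = 357/2
Step 2: increase by 10% => multiply by 110/100
  357/2 * 110/100 = 3927/20
Step 3: increase by 50% => multiply by 150/100
  3927/20 * 150/100 = 11781/40
Final value = 11781/40

11781/40


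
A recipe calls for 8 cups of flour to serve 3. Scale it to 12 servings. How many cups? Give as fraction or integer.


Original: 8 cups for 3 servings
Target servings = 12
Scaling factor = 12/3
New amount = 8 * 12/3
= 96/3
= 32 cups

32


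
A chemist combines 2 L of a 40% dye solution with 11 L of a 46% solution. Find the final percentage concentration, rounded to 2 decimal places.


Solute in mixture 1 = 40% of 2 L = 2*40/100 = 4/5 L
Solute in mixture 2 = 46% of 11 L = 11*46/100 = 253/50 L
Total solute = 4/5 + 253/50 = 293/50 L
Total volume = 2 + 11 = 13 L
Final concentration = 293/50/13 * 100 = 45.08%

45.08


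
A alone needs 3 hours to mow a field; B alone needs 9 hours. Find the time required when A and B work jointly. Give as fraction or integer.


Rate of A = 1/3 job per hour
Rate of B = 1/9 job per hour
Combined rate = 1/3 + 1/9
Find common denominator: (9 + 3)/(3*9) = 12/27
Combined rate = 4/9 job per hour
Time together = 1 / (4/9) = 9/4 hours

9/4


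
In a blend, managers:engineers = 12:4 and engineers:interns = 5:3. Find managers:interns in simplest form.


Given a:b = 12:4 and b:c = 5:3
Make b consistent. Multiply first ratio by 5: a:b = 60:20
Multiply second ratio by 4: b:c = 20:12
Now b = 20 in both, so a:b:c = 60:20:12
Therefore a:c = 60:12
Simplify by GCD: a:c = 5:1

5:1


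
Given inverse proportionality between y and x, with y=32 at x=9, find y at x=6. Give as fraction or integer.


Inverse proportion: y = k/x
Find k: k = 9 * 32 = 288
Compute y at x=6: y = 288/6
y = 48

48


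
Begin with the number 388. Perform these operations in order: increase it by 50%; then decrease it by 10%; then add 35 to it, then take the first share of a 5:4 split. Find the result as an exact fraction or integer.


Start with 388.
Step 1: Increase by 50%: 388 * 150/100 = 582
Step 2: Decrease by 10%: 582 * 90/100 = 2619/5
Step 3: Add 35: 2619/5+35=2794/5; split 5:4 first = 2794/5*5/9 = 2794/9
Final result = 2794/9

2794/9


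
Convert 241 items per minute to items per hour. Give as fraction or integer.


Converting from per minute to per hour
Rate = 241 items per minute
Multiply by 60: 241 * 60
= 14460 items per hour

14460


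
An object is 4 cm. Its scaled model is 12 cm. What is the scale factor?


Original length = 4 cm
Scaled length = 12 cm
Scale factor = 12 / 4
= 3

3


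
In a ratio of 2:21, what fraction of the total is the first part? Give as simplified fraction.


Total parts = 2 + 21 = 23
First part fraction = 2/23
Simplify: 2/23 = 2/23

2/23


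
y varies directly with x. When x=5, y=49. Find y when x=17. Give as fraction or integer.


Direct proportion: y = kx
Find k: k = 49/5 = 49/5
Compute y at x=17: y = 49/5 * 17
y = 833/5

833/5


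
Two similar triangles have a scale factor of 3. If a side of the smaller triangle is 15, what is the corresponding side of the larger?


Similar triangles have proportional sides
Scale factor = 3
Smaller side = 15
Corresponding larger side = 15 * 3
= 45

45


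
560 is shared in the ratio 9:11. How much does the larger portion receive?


Total parts = 9 + 11 = 20
Value per part = 560 / 20 = 28
First share = 9 * 28 = 252
Second share = 11 * 28 = 308
Larger share = 308

308


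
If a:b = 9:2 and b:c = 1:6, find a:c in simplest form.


Given a:b = 9:2 and b:c = 1:6
Make b consistent. Multiply first ratio by 1: a:b = 9:2
Multiply second ratio by 2: b:c = 2:12
Now b = 2 in both, so a:b:c = 9:2:12
Therefore a:c = 9:12
Simplify by GCD: a:c = 3:4

3:4


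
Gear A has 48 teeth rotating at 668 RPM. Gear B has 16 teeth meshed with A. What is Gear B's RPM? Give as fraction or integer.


Gear ratio: teeth_A * RPM_A = teeth_B * RPM_B
48 * 668 = 16 * RPM_B
32064 = 16 * RPM_B
RPM_B = 32064 / 16
RPM_B = 2004

2004


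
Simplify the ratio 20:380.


Find GCD(20, 380)
GCD = 20
Divide both by 20: 20/20 = 1, 380/20 = 19
Simplified ratio = 1:19

1:19


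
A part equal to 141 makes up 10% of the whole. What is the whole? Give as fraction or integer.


Given: 141 is 10% of the whole
Set up: 141 = 10/100 * whole
whole = 141 * 100 / 10
whole = 14100 / 10
whole = 1410

1410


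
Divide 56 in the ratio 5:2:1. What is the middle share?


Ratio = 5:2:1
Total parts = 5 + 2 + 1 = 8
Value per part = 56 / 8 = 7
First share = 5 * 7 = 35
Middle share = 2 * 7 = 14
Third share = 1 * 7 = 7

14


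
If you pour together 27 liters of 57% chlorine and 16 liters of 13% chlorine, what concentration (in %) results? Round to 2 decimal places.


Solute in mixture 1 = 57% of 27 L = 27*57/100 = 1539/100 L
Solute in mixture 2 = 13% of 16 L = 16*13/100 = 52/25 L
Total solute = 1539/100 + 52/25 = 1747/100 L
Total volume = 27 + 16 = 43 L
Final concentration = 1747/100/43 * 100 = 40.63%

40.63


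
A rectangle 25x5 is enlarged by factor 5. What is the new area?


Original dimensions: 25 x 5
Enlargement factor = 5
New width = 25 * 5 = 125
New height = 5 * 5 = 25
New area = 125 * 25 = 3125

3125


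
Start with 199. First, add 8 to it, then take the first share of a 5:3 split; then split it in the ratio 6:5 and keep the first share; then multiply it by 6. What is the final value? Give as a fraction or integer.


Start with 199.
Step 1: Add 8: 199+8=207; split 5:3 first = 207*5/8 = 1035/8
Step 2: Split 6:5, first share = 1035/8 * 6/11 = 3105/44
Step 3: Multiply by 6: 3105/44 * 6 = 9315/22
Final result = 9315/22

9315/22


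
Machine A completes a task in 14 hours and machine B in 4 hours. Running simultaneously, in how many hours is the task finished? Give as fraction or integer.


Rate of A = 1/14 job per hour
Rate of B = 1/4 job per hour
Combined rate = 1/14 + 1/4
Find common denominator: (4 + 14)/(14*4) = 18/56
Combined rate = 9/28 job per hour
Time together = 1 / (9/28) = 28/9 hours

28/9


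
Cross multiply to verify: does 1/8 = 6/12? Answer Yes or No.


Cross multiply to check 1/8 = 6/12
Left cross product: 1 * 12 = 12
Right cross product: 8 * 6 = 48
12 != 48
Not equal, so proportions differ => No

No


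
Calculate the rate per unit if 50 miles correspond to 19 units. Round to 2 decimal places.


Total miles = 50
Number of units = 19
Unit rate = 50 / 19
= 2.63 miles per unit

2.63


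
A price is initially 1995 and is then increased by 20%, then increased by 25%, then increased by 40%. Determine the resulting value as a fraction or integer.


Start: 1995
Step 1: increase by 20% => multiply by 120/100
  1995 * 120/100 = 2394
Step 2: increase by 25% => multiply by 125/100
  2394 * 125/100 = 5985/2
Step 3: increase by 40% => multiply by 140/100
  5985/2 * 140/100 = 8379/2
Final value = 8379/2

8379/2


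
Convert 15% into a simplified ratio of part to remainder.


Part = 15%, Remainder = 85%
Ratio = 15:85
GCD(15, 85) = 5
Simplify: 3:17 = 3:17

3:17


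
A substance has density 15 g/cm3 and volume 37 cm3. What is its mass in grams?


Using mass = density * volume
Density = 15 g/cm3
Volume = 37 cm3
Mass = 15 * 37
= 555 g

555


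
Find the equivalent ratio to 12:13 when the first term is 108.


Original ratio: 12:13
First term target: 108
Scale factor = 108 / 12 = 9
Multiply second term: 13 * 9 = 117
Equivalent ratio = 108:117

108:117


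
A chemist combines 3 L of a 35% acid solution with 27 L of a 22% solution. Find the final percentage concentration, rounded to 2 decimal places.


Solute in mixture 1 = 35% of 3 L = 3*35/100 = 21/20 L
Solute in mixture 2 = 22% of 27 L = 27*22/100 = 297/50 L
Total solute = 21/20 + 297/50 = 699/100 L
Total volume = 3 + 27 = 30 L
Final concentration = 699/100/30 * 100 = 23.30%

23.30


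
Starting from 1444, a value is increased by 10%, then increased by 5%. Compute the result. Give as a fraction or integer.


Start: 1444
Step 1: increase by 10% => multiply by 110/100
  1444 * 110/100 = 7942/5
Step 2: increase by 5% => multiply by 105/100
  7942/5 * 105/100 = 83391/50
Final value = 83391/50

83391/50


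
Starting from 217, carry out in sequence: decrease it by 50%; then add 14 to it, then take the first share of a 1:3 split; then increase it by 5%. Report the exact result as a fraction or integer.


Start with 217.
Step 1: Decrease by 50%: 217 * 50/100 = 217/2
Step 2: Add 14: 217/2+14=245/2; split 1:3 first = 245/2*1/4 = 245/8
Step 3: Increase by 5%: 245/8 * 105/100 = 1029/32
Final result = 1029/32

1029/32


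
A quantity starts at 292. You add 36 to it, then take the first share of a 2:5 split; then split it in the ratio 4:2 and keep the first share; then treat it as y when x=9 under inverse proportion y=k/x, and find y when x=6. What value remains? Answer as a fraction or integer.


Start with 292.
Step 1: Add 36: 292+36=328; split 2:5 first = 328*2/7 = 656/7
Step 2: Split 4:2, first share = 656/7 * 4/6 = 1312/21
Step 3: Inverse prop: k = (1312/21)*9; new y = k/6 = 1312/21*9/6 = 656/7
Final result = 656/7

656/7


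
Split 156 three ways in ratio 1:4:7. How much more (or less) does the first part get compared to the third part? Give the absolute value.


Total parts = 1 + 4 + 7 = 12
Value per part = 156 / 12 = 13
Shares: 1*13=13, 4*13=52, 7*13=91
First share = 13, third share = 91
Difference = |13 - 91| = 78

78


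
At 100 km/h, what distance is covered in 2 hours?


Using distance = speed * time
Speed = 100 km/h
Time = 2 hours
Distance = 100 * 2
= 200 km

200


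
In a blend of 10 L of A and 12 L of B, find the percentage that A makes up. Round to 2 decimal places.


Volume of A = 10 L
Volume of B = 12 L
Total volume = 10 + 12 = 22 L
Percentage of A = (10/22) * 100
= 45.45%

45.45


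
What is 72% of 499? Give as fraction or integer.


Compute 72% of 499
Convert percentage: 72% = 72/100
Multiply: 499 * 72/100
= 35928/100
= 8982/25

8982/25


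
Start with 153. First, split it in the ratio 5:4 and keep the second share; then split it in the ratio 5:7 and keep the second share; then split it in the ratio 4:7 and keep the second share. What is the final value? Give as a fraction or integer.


Start with 153.
Step 1: Split 5:4, second share = 153 * 4/9 = 68
Step 2: Split 5:7, second share = 68 * 7/12 = 119/3
Step 3: Split 4:7, second share = 119/3 * 7/11 = 833/33
Final result = 833/33

833/33


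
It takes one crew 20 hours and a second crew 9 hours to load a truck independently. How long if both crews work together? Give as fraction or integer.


Rate of A = 1/20 job per hour
Rate of B = 1/9 job per hour
Combined rate = 1/20 + 1/9
Find common denominator: (9 + 20)/(20*9) = 29/180
Combined rate = 29/180 job per hour
Time together = 1 / (29/180) = 180/29 hours

180/29


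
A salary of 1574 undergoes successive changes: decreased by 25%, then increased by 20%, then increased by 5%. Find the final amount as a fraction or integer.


Start: 1574
Step 1: decrease by 25% => multiply by 75/100
  1574 * 75/100 = 2361/2
Step 2: increase by 20% => multiply by 120/100
  2361/2 * 120/100 = 7083/5
Step 3: increase by 5% => multiply by 105/100
  7083/5 * 105/100 = 148743/100
Final value = 148743/100

148743/100


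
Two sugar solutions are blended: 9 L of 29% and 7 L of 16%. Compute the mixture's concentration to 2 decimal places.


Solute in mixture 1 = 29% of 9 L = 9*29/100 = 261/100 L
Solute in mixture 2 = 16% of 7 L = 7*16/100 = 28/25 L
Total solute = 261/100 + 28/25 = 373/100 L
Total volume = 9 + 7 = 16 L
Final concentration = 373/100/16 * 100 = 23.31%

23.31


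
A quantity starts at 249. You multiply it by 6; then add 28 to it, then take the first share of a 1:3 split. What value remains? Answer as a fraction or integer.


Start with 249.
Step 1: Multiply by 6: 249 * 6 = 1494
Step 2: Add 28: 1494+28=1522; split 1:3 first = 1522*1/4 = 761/2
Final result = 761/2

761/2


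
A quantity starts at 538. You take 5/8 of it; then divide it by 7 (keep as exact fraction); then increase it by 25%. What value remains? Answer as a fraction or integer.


Start with 538.
Step 1: Take 5/8: 538 * 5/8 = 1345/4
Step 2: Divide by 7: 1345/4 / 7 = 1345/28
Step 3: Increase by 25%: 1345/28 * 125/100 = 6725/112
Final result = 6725/112

6725/112


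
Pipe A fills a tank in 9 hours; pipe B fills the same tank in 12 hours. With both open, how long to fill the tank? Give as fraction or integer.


Rate of A = 1/9 job per hour
Rate of B = 1/12 job per hour
Combined rate = 1/9 + 1/12
Find common denominator: (12 + 9)/(9*12) = 21/108
Combined rate = 7/36 job per hour
Time together = 1 / (7/36) = 36/7 hours

36/7


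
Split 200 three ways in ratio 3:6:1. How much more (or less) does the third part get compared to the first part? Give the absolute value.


Total parts = 3 + 6 + 1 = 10
Value per part = 200 / 10 = 20
Shares: 3*20=60, 6*20=120, 1*20=20
Third share = 20, first share = 60
Difference = |20 - 60| = 40

40


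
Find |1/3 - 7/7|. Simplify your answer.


Simplify: 1/3 = 1/3 and 7/7 = 1
Find common denominator: LCD = 3
Convert: 1/3 and 3/3
Difference = |1 - 3|/3 = 2/3
Simplified = 2/3

2/3


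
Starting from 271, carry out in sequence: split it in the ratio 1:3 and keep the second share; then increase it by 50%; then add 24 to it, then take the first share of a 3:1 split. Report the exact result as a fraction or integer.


Start with 271.
Step 1: Split 1:3, second share = 271 * 3/4 = 813/4
Step 2: Increase by 50%: 813/4 * 150/100 = 2439/8
Step 3: Add 24: 2439/8+24=2631/8; split 3:1 first = 2631/8*3/4 = 7893/32
Final result = 7893/32

7893/32


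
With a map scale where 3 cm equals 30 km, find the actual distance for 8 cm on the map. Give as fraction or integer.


Map scale: 3 cm = 30 km
Measured distance on map = 8 cm
Set up proportion: 8 * 30 / 3
= 240 / 3
= 80 km

80


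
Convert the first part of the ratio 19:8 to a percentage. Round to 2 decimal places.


Total parts = 19 + 8 = 27
First part fraction = 19/27
Percentage = (19/27) * 100
= 0.703704 * 100
= 70.37%

70.37


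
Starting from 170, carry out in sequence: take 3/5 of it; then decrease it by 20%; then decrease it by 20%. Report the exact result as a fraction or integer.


Start with 170.
Step 1: Take 3/5: 170 * 3/5 = 102
Step 2: Decrease by 20%: 102 * 80/100 = 408/5
Step 3: Decrease by 20%: 408/5 * 80/100 = 1632/25
Final result = 1632/25

1632/25


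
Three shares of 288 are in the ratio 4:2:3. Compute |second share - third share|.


Total parts = 4 + 2 + 3 = 9
Value per part = 288 / 9 = 32
Shares: 4*32=128, 2*32=64, 3*32=96
Second share = 64, third share = 96
Difference = |64 - 96| = 32

32


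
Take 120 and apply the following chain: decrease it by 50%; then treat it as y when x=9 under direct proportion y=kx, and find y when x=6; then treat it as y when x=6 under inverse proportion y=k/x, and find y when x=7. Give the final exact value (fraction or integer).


Start with 120.
Step 1: Decrease by 50%: 120 * 50/100 = 60
Step 2: Direct prop: k = (60)/9; new y = k*6 = 60*6/9 = 40
Step 3: Inverse prop: k = (40)*6; new y = k/7 = 40*6/7 = 240/7
Final result = 240/7

240/7


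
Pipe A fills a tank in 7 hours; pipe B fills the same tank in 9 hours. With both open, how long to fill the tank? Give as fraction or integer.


Rate of A = 1/7 job per hour
Rate of B = 1/9 job per hour
Combined rate = 1/7 + 1/9
Find common denominator: (9 + 7)/(7*9) = 16/63
Combined rate = 16/63 job per hour
Time together = 1 / (16/63) = 63/16 hours

63/16


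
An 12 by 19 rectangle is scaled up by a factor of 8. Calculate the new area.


Original dimensions: 12 x 19
Enlargement factor = 8
New width = 12 * 8 = 96
New height = 19 * 8 = 152
New area = 96 * 152 = 14592

14592


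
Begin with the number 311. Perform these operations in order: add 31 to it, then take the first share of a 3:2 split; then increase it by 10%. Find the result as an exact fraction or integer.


Start with 311.
Step 1: Add 31: 311+31=342; split 3:2 first = 342*3/5 = 1026/5
Step 2: Increase by 10%: 1026/5 * 110/100 = 5643/25
Final result = 5643/25

5643/25


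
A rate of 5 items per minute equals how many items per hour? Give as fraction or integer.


Converting from per minute to per hour
Rate = 5 items per minute
Multiply by 60: 5 * 60
= 300 items per hour

300


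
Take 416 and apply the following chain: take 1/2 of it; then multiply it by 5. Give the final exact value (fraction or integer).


Start with 416.
Step 1: Take 1/2: 416 * 1/2 = 208
Step 2: Multiply by 5: 208 * 5 = 1040
Final result = 1040

1040


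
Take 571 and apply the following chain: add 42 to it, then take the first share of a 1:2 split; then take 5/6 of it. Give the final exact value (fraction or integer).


Start with 571.
Step 1: Add 42: 571+42=613; split 1:2 first = 613*1/3 = 613/3
Step 2: Take 5/6: 613/3 * 5/6 = 3065/18
Final result = 3065/18

3065/18


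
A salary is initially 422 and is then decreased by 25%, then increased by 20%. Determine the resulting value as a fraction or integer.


Start: 422
Step 1: decrease by 25% => multiply by 75/100
  422 * 75/100 = 633/2
Step 2: increase by 20% => multiply by 120/100
  633/2 * 120/100 = 1899/5
Final value = 1899/5

1899/5


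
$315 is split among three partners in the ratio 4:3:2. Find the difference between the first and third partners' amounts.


Total parts = 4 + 3 + 2 = 9
Value per part = 315 / 9 = 35
Shares: 4*35=140, 3*35=105, 2*35=70
First share = 140, third share = 70
Difference = |140 - 70| = 70

70


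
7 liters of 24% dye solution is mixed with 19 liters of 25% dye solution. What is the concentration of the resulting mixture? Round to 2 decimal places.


Solute in mixture 1 = 24% of 7 L = 7*24/100 = 42/25 L
Solute in mixture 2 = 25% of 19 L = 19*25/100 = 19/4 L
Total solute = 42/25 + 19/4 = 643/100 L
Total volume = 7 + 19 = 26 L
Final concentration = 643/100/26 * 100 = 24.73%

24.73


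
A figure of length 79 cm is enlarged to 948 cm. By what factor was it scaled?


Original length = 79 cm
Scaled length = 948 cm
Scale factor = 948 / 79
= 12

12


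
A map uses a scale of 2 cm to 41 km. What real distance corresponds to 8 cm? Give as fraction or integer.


Map scale: 2 cm = 41 km
Measured distance on map = 8 cm
Set up proportion: 8 * 41 / 2
= 328 / 2
= 164 km

164
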